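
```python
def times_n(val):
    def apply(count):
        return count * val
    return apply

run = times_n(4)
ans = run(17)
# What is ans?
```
68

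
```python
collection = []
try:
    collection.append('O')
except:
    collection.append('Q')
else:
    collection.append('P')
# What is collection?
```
['O', 'P']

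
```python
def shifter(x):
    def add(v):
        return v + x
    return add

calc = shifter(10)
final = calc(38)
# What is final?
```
48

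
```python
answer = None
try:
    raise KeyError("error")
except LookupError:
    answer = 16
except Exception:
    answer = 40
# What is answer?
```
16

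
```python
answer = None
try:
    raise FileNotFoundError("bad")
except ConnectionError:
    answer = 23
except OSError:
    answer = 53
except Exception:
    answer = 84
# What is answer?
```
53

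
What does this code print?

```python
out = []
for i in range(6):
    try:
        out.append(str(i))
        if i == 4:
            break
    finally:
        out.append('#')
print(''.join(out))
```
0#1#2#3#4#

finally runs even when breaking out of loop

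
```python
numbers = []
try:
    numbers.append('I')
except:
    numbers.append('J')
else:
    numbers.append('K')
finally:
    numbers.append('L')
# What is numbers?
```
['I', 'K', 'L']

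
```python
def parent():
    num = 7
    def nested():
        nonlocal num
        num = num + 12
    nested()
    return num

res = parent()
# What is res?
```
19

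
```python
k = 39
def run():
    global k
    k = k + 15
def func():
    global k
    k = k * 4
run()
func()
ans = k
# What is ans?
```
216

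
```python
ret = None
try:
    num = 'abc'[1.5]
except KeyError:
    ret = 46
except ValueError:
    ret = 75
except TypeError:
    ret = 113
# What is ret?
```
113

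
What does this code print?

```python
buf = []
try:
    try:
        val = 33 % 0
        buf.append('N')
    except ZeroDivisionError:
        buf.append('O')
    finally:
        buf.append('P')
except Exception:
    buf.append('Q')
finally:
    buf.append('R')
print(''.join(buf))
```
OPR

Both finally blocks run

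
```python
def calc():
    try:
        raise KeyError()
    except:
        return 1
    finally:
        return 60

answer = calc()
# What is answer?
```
60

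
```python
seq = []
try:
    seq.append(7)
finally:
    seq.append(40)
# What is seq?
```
[7, 40]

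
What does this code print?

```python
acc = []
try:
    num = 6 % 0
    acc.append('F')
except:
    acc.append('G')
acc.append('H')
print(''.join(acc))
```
GH

Exception raised in try, caught by bare except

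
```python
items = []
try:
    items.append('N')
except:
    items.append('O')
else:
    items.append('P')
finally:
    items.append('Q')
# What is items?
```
['N', 'P', 'Q']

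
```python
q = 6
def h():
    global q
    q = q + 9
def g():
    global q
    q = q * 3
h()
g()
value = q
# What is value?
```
45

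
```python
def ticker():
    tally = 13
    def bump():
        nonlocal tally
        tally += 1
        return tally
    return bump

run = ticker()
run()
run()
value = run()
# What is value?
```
16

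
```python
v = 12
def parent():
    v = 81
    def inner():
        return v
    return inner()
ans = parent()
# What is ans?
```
81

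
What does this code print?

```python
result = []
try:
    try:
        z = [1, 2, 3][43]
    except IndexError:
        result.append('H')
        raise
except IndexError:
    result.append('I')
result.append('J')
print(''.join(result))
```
HIJ

raise without argument re-raises current exception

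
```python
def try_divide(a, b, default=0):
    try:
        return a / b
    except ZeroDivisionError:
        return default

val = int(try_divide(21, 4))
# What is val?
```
5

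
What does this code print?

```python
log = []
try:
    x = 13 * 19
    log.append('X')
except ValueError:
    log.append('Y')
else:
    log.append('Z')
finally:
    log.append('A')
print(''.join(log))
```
XZA

else runs before finally when no exception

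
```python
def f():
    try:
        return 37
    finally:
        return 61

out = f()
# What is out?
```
61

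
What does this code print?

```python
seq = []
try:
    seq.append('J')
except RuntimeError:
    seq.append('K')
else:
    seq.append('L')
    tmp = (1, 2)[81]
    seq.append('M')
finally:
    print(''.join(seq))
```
JL

Try succeeds, else appends 'L', IndexError in else is uncaught, finally prints before exception propagates ('M' never appended)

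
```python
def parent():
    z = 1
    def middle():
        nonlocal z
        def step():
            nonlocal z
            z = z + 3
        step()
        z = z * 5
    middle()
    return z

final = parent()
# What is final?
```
20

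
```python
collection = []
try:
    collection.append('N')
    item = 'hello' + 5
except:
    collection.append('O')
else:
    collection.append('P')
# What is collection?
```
['N', 'O']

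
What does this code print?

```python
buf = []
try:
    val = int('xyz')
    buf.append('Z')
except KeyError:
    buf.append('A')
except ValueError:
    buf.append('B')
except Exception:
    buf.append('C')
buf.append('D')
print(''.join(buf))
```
BD

ValueError matches before generic Exception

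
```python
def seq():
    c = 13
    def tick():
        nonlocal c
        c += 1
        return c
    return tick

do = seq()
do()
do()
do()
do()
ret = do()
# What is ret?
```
18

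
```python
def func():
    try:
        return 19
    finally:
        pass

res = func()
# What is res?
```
19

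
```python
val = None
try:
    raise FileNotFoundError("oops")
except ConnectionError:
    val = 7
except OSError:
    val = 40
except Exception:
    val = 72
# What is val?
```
40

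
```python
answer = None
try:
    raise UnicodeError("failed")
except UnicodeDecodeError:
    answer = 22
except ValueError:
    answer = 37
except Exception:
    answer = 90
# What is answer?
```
37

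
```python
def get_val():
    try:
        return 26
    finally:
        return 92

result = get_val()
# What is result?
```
92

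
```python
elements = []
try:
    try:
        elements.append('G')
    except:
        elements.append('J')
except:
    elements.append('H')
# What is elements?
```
['G']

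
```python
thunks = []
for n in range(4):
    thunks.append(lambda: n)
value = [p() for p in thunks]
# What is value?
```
[3, 3, 3, 3]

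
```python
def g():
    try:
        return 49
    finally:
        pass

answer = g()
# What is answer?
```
49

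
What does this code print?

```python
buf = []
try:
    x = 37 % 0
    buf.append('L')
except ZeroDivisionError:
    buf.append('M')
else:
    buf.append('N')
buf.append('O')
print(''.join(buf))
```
MO

else block skipped when exception is caught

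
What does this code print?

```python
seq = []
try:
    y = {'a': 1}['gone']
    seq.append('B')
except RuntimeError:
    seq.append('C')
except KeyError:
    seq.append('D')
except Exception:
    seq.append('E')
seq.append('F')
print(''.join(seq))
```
DF

KeyError matches before generic Exception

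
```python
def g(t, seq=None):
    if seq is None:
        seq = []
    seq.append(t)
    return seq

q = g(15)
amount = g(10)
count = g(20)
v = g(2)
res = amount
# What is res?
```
[10]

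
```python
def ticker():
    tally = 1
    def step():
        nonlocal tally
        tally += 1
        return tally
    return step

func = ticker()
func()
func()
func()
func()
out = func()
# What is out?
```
6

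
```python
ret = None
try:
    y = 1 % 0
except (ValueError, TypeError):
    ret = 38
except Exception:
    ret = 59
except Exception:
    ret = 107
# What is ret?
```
59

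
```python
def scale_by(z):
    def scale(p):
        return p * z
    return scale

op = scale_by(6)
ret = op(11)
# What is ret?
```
66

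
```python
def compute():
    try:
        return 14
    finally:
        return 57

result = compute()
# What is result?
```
57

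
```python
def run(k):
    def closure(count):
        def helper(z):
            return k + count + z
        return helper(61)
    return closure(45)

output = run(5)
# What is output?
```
111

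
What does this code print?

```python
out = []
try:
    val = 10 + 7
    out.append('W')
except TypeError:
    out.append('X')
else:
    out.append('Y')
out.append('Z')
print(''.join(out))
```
WYZ

else block runs when no exception occurs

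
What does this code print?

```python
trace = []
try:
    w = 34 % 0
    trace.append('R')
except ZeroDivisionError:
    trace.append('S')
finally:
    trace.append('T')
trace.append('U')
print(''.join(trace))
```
STU

finally always runs, even after exception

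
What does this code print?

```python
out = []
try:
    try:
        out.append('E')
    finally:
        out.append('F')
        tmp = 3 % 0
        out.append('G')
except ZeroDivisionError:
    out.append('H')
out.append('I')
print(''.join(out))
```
EFHI

Exception in inner finally caught by outer except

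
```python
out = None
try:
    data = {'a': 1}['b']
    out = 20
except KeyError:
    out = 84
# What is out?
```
84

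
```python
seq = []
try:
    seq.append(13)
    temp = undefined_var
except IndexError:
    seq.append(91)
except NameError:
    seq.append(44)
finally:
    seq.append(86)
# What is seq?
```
[13, 44, 86]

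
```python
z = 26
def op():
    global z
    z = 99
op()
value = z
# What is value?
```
99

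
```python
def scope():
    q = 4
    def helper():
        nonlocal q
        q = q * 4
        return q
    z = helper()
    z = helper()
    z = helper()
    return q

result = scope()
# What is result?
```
256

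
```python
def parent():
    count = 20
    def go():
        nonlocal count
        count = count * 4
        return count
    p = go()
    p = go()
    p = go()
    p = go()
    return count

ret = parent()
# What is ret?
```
5120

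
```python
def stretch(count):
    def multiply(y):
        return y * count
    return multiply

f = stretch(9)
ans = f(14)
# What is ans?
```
126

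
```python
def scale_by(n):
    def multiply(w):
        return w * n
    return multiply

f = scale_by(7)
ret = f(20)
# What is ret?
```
140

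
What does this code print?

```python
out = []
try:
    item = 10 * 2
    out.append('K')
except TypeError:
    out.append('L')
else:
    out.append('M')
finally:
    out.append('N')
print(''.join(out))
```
KMN

else runs before finally when no exception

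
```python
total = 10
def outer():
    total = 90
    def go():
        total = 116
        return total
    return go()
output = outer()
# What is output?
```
116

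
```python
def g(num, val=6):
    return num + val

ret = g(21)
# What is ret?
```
27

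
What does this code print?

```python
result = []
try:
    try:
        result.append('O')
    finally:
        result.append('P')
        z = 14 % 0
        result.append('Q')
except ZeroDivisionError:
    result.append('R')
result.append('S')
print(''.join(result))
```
OPRS

Exception in inner finally caught by outer except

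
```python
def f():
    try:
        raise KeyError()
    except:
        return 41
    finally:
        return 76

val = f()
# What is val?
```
76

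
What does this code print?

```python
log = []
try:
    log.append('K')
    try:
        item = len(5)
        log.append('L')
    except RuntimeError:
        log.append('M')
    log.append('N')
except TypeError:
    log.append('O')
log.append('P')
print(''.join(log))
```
KOP

Inner handler doesn't match, propagates to outer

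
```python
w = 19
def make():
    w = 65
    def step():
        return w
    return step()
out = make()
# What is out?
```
65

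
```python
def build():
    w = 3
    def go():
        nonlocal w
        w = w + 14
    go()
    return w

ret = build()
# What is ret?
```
17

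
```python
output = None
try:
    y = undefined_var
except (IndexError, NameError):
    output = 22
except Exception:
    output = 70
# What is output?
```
22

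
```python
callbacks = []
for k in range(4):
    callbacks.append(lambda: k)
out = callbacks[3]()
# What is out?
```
3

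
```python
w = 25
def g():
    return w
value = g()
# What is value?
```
25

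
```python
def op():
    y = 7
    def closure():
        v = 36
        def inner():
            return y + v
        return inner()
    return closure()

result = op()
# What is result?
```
43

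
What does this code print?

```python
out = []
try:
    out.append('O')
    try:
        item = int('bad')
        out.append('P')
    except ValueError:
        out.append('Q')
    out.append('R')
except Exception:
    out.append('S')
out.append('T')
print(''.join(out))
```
OQRT

Inner exception caught by inner handler, outer continues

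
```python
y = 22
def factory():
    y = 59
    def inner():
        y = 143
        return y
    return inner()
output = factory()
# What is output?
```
143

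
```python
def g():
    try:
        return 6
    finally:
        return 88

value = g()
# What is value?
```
88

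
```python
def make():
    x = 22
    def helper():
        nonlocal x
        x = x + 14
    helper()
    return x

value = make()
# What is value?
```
36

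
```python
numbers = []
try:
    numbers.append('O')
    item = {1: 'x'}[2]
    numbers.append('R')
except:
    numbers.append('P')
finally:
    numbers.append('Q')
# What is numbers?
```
['O', 'P', 'Q']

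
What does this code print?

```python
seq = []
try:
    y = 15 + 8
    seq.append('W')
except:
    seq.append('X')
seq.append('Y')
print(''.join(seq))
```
WY

No exception, try block completes normally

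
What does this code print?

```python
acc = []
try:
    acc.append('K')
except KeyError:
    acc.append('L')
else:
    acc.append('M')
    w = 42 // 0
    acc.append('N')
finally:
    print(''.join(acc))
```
KM

Try succeeds, else appends 'M', ZeroDivisionError in else is uncaught, finally prints before exception propagates ('N' never appended)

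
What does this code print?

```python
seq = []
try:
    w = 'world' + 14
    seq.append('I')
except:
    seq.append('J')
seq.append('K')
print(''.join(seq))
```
JK

Exception raised in try, caught by bare except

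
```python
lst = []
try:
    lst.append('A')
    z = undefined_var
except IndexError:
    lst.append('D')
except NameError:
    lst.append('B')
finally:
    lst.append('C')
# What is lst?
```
['A', 'B', 'C']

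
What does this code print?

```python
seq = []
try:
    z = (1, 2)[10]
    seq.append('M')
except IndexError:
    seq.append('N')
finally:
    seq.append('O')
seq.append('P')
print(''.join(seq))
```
NOP

finally always runs, even after exception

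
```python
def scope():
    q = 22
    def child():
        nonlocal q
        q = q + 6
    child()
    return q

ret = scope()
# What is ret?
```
28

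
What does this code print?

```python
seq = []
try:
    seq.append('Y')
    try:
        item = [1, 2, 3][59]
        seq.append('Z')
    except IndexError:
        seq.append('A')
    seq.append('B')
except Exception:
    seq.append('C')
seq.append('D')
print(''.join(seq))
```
YABD

Inner exception caught by inner handler, outer continues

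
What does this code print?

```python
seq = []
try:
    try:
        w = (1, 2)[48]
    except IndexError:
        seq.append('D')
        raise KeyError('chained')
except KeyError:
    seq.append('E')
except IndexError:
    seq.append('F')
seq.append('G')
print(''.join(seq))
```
DEG

KeyError raised and caught, original IndexError not re-raised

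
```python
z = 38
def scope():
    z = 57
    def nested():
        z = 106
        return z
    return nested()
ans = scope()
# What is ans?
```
106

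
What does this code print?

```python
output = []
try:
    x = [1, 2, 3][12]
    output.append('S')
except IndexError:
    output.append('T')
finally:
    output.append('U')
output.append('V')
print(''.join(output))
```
TUV

finally always runs, even after exception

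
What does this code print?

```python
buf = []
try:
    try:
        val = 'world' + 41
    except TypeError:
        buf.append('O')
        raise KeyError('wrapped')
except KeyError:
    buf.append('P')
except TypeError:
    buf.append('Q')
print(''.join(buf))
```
OP

New KeyError raised, caught by outer KeyError handler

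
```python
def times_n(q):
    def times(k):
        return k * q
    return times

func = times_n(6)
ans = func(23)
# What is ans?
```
138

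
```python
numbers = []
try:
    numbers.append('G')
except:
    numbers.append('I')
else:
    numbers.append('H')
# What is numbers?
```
['G', 'H']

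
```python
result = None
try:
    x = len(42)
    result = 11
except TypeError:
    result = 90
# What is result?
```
90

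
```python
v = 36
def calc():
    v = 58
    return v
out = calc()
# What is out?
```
58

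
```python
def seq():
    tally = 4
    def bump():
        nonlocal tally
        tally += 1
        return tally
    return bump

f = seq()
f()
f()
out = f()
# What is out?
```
7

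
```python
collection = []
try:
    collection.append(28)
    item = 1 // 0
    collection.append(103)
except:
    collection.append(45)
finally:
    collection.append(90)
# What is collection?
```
[28, 45, 90]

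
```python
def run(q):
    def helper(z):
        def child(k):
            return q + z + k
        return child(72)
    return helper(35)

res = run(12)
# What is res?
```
119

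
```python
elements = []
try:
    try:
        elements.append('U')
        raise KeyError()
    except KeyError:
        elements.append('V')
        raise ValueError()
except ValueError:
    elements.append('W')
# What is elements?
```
['U', 'V', 'W']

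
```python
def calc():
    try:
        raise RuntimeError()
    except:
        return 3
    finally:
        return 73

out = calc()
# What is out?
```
73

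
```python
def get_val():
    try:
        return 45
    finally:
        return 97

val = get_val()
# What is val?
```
97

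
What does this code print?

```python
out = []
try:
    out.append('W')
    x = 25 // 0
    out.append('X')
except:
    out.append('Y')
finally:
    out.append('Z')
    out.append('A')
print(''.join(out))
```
WYZA

Code before exception runs, then except, then all of finally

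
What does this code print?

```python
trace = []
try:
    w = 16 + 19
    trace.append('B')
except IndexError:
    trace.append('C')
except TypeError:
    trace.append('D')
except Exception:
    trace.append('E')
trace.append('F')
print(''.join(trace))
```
BF

No exception, try block completes normally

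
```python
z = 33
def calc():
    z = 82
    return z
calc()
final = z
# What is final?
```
33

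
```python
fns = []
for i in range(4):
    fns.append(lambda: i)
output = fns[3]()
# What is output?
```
3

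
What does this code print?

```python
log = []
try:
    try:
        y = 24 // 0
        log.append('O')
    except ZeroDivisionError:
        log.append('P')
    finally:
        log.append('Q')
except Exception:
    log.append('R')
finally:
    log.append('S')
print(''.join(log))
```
PQS

Both finally blocks run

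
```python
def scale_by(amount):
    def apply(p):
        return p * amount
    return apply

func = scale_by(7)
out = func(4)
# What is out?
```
28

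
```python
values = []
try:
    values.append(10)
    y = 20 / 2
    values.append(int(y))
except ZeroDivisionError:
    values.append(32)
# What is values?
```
[10, 10]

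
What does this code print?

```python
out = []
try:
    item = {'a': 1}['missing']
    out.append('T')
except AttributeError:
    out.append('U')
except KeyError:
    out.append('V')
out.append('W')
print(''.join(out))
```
VW

KeyError is caught by its specific handler, not AttributeError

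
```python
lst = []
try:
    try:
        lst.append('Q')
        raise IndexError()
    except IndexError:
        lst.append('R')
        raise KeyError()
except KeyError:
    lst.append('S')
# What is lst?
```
['Q', 'R', 'S']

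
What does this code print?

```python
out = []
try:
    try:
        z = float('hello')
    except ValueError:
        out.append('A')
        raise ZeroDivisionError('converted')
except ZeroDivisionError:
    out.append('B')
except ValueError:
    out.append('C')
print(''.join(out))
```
AB

New ZeroDivisionError raised, caught by outer ZeroDivisionError handler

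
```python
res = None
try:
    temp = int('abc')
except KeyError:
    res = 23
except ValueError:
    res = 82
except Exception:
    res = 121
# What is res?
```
82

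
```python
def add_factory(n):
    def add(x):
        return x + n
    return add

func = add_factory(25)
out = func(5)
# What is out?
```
30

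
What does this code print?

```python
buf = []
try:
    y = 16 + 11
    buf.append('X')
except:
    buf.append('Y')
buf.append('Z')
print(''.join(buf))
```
XZ

No exception, try block completes normally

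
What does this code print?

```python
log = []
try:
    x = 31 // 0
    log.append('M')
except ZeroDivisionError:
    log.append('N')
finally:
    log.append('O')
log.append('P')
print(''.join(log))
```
NOP

finally always runs, even after exception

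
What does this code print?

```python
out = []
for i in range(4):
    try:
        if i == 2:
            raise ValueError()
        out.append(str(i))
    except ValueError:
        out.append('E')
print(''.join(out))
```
01E3

Exception on i=2 caught, loop continues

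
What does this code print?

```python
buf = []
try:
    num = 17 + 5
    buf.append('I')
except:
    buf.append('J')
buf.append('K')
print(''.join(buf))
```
IK

No exception, try block completes normally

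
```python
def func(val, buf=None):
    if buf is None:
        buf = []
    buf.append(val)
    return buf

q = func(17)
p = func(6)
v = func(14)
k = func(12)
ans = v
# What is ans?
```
[14]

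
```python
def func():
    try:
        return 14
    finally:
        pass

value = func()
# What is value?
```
14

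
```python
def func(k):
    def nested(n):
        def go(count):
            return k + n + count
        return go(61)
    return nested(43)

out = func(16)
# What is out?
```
120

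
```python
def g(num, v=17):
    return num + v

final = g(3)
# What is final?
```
20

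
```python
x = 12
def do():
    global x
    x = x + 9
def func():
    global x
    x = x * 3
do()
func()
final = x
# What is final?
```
63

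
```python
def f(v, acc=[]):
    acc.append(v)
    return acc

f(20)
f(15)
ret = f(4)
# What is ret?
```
[20, 15, 4]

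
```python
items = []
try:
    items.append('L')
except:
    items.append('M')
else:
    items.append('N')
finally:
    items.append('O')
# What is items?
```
['L', 'N', 'O']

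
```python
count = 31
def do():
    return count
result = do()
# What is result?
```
31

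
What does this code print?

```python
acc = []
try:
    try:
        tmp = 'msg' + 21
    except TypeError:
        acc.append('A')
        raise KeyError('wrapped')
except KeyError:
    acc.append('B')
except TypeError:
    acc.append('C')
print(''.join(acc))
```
AB

New KeyError raised, caught by outer KeyError handler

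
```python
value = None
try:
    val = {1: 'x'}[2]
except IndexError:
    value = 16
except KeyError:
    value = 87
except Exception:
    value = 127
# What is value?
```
87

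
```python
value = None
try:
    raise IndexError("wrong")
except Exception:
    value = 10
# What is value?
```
10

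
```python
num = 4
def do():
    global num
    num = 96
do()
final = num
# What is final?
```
96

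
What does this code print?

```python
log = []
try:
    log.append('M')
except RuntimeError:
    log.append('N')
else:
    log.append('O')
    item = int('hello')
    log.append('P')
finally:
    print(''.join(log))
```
MO

Try succeeds, else appends 'O', ValueError in else is uncaught, finally prints before exception propagates ('P' never appended)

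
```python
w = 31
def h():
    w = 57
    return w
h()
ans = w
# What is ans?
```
31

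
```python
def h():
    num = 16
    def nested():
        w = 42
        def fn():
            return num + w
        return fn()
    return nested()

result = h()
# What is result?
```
58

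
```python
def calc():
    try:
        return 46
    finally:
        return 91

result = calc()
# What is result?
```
91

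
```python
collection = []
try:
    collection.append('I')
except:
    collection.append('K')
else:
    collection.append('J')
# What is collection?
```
['I', 'J']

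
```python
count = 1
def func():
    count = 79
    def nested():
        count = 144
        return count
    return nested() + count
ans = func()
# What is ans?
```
223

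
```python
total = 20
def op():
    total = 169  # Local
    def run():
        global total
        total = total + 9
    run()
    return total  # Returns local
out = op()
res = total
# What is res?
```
29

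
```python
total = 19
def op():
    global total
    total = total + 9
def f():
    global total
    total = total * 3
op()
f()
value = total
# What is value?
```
84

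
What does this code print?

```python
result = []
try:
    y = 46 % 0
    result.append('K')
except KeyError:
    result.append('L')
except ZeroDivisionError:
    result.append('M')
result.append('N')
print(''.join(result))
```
MN

ZeroDivisionError is caught by its specific handler, not KeyError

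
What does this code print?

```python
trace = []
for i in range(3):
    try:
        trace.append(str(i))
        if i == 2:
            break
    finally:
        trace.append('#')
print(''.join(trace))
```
0#1#2#

finally runs even when breaking out of loop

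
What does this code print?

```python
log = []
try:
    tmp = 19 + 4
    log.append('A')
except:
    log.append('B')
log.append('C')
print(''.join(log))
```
AC

No exception, try block completes normally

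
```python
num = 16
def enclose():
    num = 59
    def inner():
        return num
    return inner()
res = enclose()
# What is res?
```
59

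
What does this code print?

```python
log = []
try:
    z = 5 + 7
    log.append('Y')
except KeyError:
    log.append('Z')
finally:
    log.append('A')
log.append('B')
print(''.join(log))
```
YAB

finally runs after normal execution too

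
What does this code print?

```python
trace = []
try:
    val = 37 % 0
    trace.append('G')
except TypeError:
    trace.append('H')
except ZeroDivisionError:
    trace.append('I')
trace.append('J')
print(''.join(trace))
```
IJ

ZeroDivisionError is caught by its specific handler, not TypeError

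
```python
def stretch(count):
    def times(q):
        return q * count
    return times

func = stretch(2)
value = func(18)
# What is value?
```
36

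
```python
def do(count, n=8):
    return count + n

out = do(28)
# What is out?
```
36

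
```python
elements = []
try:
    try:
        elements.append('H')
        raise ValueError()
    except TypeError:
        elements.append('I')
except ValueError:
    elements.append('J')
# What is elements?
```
['H', 'J']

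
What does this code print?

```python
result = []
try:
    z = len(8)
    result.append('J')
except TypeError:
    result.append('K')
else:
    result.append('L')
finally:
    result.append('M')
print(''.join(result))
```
KM

Exception: except runs, else skipped, finally runs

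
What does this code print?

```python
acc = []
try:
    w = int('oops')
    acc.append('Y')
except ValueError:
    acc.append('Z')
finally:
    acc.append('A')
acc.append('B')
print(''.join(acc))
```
ZAB

finally always runs, even after exception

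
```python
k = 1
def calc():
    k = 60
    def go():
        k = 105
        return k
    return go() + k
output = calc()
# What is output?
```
165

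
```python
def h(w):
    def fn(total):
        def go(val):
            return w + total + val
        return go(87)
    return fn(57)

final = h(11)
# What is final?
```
155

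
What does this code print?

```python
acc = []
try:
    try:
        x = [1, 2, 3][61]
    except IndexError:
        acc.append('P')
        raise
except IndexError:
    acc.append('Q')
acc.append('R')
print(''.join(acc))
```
PQR

raise without argument re-raises current exception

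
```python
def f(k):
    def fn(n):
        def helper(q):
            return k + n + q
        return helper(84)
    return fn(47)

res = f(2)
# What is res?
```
133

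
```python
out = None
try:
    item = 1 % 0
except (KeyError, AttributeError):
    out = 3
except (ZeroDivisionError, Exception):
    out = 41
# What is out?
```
41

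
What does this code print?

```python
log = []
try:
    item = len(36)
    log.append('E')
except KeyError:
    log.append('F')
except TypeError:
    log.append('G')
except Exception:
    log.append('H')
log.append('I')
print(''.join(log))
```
GI

TypeError matches before generic Exception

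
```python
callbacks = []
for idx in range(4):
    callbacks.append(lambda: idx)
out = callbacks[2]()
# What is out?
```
3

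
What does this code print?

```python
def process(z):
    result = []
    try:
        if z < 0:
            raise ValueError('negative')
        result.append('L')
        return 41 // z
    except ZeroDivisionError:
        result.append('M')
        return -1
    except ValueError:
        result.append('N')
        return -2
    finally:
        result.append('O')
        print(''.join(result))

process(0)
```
LMO

z=0 causes ZeroDivisionError, caught, finally prints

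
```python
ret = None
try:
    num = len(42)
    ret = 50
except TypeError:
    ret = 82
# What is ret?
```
82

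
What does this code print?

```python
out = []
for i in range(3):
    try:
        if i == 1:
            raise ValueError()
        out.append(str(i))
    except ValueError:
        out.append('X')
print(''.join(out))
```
0X2

Exception on i=1 caught, loop continues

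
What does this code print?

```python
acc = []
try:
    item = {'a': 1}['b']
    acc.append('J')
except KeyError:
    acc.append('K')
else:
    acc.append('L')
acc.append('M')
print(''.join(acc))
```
KM

else block skipped when exception is caught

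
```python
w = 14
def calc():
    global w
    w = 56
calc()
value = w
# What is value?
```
56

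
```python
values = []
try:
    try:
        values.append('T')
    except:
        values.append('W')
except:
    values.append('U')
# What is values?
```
['T']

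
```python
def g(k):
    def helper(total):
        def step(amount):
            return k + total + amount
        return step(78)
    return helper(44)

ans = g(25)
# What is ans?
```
147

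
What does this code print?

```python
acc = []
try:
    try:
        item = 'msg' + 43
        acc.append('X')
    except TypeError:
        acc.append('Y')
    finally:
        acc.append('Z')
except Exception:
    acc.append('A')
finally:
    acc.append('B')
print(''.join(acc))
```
YZB

Both finally blocks run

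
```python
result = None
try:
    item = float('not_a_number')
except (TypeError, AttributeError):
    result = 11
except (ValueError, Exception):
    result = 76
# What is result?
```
76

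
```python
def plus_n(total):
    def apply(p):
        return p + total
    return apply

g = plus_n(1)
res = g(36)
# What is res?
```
37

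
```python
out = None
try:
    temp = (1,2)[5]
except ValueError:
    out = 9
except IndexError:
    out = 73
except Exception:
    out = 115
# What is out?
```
73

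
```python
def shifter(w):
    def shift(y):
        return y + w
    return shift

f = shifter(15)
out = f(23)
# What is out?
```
38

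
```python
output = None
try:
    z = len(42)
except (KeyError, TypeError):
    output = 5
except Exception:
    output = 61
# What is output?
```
5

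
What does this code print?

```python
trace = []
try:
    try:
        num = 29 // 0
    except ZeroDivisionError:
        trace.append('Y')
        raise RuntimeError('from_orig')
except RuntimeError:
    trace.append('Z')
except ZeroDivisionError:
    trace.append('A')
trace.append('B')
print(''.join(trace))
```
YZB

RuntimeError raised and caught, original ZeroDivisionError not re-raised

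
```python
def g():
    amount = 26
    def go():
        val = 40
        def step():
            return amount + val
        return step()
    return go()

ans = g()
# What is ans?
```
66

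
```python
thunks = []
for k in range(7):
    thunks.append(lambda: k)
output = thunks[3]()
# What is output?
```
6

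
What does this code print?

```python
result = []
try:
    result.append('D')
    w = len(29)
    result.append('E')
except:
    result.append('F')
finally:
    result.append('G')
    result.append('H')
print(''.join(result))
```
DFGH

Code before exception runs, then except, then all of finally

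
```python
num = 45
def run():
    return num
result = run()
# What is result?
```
45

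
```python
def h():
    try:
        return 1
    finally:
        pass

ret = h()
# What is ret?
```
1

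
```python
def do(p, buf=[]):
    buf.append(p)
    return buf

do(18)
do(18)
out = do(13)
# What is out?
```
[18, 18, 13]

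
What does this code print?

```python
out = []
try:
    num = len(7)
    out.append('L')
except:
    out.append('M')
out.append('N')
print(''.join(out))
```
MN

Exception raised in try, caught by bare except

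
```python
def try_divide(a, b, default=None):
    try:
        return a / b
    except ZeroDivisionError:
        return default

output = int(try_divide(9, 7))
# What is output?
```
1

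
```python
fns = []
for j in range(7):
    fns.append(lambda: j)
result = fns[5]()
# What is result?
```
6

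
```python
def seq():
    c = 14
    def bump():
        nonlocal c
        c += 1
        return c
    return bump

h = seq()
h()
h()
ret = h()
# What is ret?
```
17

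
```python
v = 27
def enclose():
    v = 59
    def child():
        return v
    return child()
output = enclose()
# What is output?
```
59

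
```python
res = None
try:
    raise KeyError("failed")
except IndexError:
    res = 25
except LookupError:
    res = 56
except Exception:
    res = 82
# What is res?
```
56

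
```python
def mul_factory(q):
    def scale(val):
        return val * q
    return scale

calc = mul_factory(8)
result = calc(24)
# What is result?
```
192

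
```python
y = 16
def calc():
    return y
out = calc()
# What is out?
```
16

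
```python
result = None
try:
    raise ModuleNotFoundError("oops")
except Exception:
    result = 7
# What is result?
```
7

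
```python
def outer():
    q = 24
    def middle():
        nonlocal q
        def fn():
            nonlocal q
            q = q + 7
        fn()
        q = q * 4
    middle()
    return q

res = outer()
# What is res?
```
124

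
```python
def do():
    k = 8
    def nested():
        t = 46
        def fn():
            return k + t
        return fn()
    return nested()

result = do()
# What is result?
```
54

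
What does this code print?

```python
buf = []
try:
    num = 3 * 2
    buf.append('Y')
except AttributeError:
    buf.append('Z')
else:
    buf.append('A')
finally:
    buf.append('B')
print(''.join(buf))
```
YAB

else runs before finally when no exception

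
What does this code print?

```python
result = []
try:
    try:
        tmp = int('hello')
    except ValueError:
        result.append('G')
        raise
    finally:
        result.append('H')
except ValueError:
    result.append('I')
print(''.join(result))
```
GHI

finally runs before re-raised exception propagates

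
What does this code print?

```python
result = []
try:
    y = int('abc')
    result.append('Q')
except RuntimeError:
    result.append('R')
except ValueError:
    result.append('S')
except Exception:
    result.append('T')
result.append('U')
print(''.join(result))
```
SU

ValueError matches before generic Exception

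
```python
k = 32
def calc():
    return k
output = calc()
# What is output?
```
32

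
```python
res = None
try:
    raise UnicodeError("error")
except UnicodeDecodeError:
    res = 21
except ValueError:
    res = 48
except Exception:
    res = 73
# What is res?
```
48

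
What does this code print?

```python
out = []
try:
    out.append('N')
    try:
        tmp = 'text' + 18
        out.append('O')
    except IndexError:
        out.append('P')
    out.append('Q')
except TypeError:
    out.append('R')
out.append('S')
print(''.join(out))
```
NRS

Inner handler doesn't match, propagates to outer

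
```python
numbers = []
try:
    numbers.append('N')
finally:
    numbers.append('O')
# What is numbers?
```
['N', 'O']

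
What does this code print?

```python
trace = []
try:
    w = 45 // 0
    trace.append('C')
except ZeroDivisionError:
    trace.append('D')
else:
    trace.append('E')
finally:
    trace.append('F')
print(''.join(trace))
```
DF

Exception: except runs, else skipped, finally runs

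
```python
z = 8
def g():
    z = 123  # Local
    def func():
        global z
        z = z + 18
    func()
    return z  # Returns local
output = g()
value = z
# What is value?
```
26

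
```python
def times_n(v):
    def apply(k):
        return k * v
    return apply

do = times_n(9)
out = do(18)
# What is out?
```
162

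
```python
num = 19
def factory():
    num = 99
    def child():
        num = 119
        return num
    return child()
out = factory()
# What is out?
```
119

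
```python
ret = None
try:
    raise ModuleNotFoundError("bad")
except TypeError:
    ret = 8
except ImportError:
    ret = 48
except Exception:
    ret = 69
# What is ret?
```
48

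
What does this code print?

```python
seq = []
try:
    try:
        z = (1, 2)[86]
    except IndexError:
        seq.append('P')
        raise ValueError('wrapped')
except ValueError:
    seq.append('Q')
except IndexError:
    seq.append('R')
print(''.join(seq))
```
PQ

New ValueError raised, caught by outer ValueError handler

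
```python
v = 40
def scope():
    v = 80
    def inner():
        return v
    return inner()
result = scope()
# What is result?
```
80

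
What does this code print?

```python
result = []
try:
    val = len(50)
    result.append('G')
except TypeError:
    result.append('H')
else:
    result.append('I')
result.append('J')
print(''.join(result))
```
HJ

else block skipped when exception is caught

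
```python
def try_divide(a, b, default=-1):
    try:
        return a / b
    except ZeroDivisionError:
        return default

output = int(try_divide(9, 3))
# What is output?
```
3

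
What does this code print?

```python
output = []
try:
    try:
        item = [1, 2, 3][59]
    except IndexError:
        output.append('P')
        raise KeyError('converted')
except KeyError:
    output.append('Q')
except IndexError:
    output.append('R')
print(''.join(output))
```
PQ

New KeyError raised, caught by outer KeyError handler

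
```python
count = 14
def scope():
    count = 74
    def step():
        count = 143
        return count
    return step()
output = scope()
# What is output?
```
143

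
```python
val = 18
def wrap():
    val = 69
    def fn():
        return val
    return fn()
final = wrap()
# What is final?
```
69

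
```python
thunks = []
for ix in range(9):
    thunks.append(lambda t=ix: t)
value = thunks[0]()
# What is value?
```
0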